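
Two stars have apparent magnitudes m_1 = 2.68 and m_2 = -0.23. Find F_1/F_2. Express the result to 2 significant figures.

Magnitude difference = 2.91
Flux ratio = 10^(−0.4 Δm) = 10^(−0.4 × 2.91) = 10^-1.164 = 0.06855

F_1/F_2 ≈ 0.069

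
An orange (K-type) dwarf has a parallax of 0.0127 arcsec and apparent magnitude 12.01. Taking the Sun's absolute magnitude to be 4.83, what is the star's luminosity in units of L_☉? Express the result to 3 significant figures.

d = 1/p = 1/0.0127″ = 78.74 pc
M = m − 5 log₁₀ d + 5 = 12.01 − 5·1.8962 + 5 = 7.529
M − M_☉ = 7.529 − 4.83 = 2.699
L/L_☉ = 10^(−0.4 × 2.699) = 0.08325

L/L_☉ ≈ 0.0833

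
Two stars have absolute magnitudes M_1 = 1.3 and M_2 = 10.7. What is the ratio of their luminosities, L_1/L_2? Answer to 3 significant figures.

ΔM = M_1 − M_2 = -9.4
L_1/L_2 = 10^(−0.4 ΔM) = 10^3.760 = 5754

L_1/L_2 ≈ 5750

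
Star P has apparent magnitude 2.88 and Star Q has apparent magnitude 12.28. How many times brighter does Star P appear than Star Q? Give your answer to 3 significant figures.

Magnitude difference = -9.40
Flux ratio = 10^(−0.4 Δm) = 10^(−0.4 × -9.40) = 10^3.760 = 5754

5750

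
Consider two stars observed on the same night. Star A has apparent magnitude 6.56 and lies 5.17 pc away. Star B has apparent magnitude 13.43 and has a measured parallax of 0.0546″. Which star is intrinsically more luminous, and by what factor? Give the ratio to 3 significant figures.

Star A: M = m − 5 log₁₀ d + 5 = 6.56 − 5·0.7135 + 5 = 7.993
Star B: d = 1/p = 1/0.0546″ = 18.32 pc
Star B: M = m − 5 log₁₀ d + 5 = 13.43 − 5·1.2628 + 5 = 12.116
ΔM = M_A − M_B = 7.993 − (12.116) = -4.123; smaller M is more luminous → Star A.
L ratio = 10^(0.4 |ΔM|) = 10^1.649 = 44.60

Star A is more luminous, by a factor of 44.6.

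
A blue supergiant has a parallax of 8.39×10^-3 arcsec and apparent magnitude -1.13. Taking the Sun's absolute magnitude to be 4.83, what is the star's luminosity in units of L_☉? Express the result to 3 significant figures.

L/L_☉ ≈ 34400

d = 1/p = 1/8.39×10^-3″ = 119.2 pc
M = m − 5 log₁₀ d + 5 = -1.13 − 5·2.0762 + 5 = -6.511
M − M_☉ = -6.511 − 4.83 = -11.341
L/L_☉ = 10^(−0.4 × -11.341) = 34390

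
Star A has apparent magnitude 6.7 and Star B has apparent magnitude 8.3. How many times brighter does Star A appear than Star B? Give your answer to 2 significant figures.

Δm = 6.7 − (8.3) = -1.6
Flux ratio = 10^(−0.4 Δm) = 10^(−0.4 × -1.6) = 10^0.640 = 4.365

4.4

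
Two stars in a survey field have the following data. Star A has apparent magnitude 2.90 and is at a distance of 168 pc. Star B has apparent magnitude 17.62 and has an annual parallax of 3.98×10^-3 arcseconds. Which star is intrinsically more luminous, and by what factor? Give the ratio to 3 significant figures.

Star A: M = m − 5 log₁₀ d + 5 = 2.90 − 5·2.2253 + 5 = -3.227
Star B: d = 1/p = 1/3.98×10^-3″ = 251.3 pc
Star B: M = m − 5 log₁₀ d + 5 = 17.62 − 5·2.4001 + 5 = 10.619
ΔM = M_A − M_B = -3.227 − (10.619) = -13.846; smaller M is more luminous → Star A.
L ratio = 10^(0.4 |ΔM|) = 10^5.538 = 345400

Star A is more luminous, by a factor of 345000.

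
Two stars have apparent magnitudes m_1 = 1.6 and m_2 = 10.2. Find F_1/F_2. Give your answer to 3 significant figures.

Magnitude difference = -8.6
Flux ratio = 10^(−0.4 Δm) = 10^(−0.4 × -8.6) = 10^3.440 = 2754

F_1/F_2 ≈ 2750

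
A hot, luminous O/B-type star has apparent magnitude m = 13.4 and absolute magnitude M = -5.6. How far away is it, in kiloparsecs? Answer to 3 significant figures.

d ≈ 63.1 kpc

μ = m − M = 19.000
m − M = 5 log₁₀ d − 5
log₁₀ d = (m − M)/5 + 1 = 4.8000
d = 10^4.8000 = 63100 pc
= 63.10 kpc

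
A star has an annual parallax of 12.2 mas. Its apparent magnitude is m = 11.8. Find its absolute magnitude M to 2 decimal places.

M ≈ 7.23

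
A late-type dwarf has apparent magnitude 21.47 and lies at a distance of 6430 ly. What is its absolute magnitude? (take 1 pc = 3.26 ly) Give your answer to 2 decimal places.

d = 6430 ly / 3.26 = 1972 pc
5 log₁₀(d/10 pc) = 5 log₁₀(1972) − 5 = 11.475
M = m − 5 log₁₀(d/10) = 21.47 − 11.475 = 9.995

M ≈ 10.00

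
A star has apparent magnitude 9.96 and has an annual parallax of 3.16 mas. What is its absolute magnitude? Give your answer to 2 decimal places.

p = 3.16 mas = 3.16×10^-3″ → d = 1/p = 316.5 pc
5 log₁₀(d/10 pc) = 5 log₁₀(316.5) − 5 = 7.502
M = m − 5 log₁₀(d/10) = 9.96 − 7.502 = 2.458

M ≈ 2.46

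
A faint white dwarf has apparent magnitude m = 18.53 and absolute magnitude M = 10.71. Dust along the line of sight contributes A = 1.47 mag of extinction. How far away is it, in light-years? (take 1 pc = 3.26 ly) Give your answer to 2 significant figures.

d ≈ 610 ly

m − M = 5 log₁₀(d/10 pc) + A  ⇒  18.53 − (10.71) − 1.47 = 5 log₁₀(d/10)
6.350 = 5 log₁₀(d/10)
log₁₀ d = (m − M − A)/5 + 1 = 2.2700
d = 10^2.2700 = 186.2 pc
= 607.0 ly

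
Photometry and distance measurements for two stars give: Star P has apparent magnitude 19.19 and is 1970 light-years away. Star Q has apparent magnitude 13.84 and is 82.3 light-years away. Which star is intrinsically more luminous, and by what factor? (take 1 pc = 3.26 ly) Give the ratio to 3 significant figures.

Star P: d = 1970 ly / 3.26 = 604.3 pc
Star P: M = m − 5 log₁₀ d + 5 = 19.19 − 5·2.7812 + 5 = 10.284
Star Q: d = 82.3 ly / 3.26 = 25.25 pc
Star Q: M = m − 5 log₁₀ d + 5 = 13.84 − 5·1.4022 + 5 = 11.829
ΔM = M_P − M_Q = 10.284 − (11.829) = -1.545; smaller M is more luminous → Star P.
L ratio = 10^(0.4 |ΔM|) = 10^0.618 = 4.151

Star P is more luminous, by a factor of 4.15.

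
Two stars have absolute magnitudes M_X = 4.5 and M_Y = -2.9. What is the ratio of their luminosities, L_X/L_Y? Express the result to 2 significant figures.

ΔM = M_X − M_Y = 7.4
L_X/L_Y = 10^(−0.4 ΔM) = 10^-2.960 = 1.096×10^-3

L_X/L_Y ≈ 1.1×10^-3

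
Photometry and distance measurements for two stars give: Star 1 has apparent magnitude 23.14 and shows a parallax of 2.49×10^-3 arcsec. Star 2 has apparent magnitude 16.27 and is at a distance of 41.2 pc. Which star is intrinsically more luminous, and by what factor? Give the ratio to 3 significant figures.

Star 2 is more luminous, by a factor of 5.89.

Star 1: d = 1/p = 1/2.49×10^-3″ = 401.6 pc
Star 1: M = m − 5 log₁₀ d + 5 = 23.14 − 5·2.6038 + 5 = 15.121
Star 2: M = m − 5 log₁₀ d + 5 = 16.27 − 5·1.6149 + 5 = 13.196
ΔM = M_1 − M_2 = 15.121 − (13.196) = 1.925; smaller M is more luminous → Star 2.
L ratio = 10^(0.4 |ΔM|) = 10^0.770 = 5.891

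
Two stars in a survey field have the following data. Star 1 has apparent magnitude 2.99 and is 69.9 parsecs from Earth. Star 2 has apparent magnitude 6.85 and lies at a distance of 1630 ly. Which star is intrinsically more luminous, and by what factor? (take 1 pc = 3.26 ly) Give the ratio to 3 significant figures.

Star 1: M = m − 5 log₁₀ d + 5 = 2.99 − 5·1.8445 + 5 = -1.232
Star 2: d = 1630 ly / 3.26 = 500.0 pc
Star 2: M = m − 5 log₁₀ d + 5 = 6.85 − 5·2.6990 + 5 = -1.645
ΔM = M_1 − M_2 = -1.232 − (-1.645) = 0.412; smaller M is more luminous → Star 2.
L ratio = 10^(0.4 |ΔM|) = 10^0.165 = 1.462

Star 2 is more luminous, by a factor of 1.46.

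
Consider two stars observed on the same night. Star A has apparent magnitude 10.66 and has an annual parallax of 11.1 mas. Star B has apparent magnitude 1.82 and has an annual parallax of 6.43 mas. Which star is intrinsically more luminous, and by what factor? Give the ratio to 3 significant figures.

Star B is more luminous, by a factor of 10200.

Star A: p = 11.1 mas = 0.0111″ → d = 1/p = 90.09 pc
Star A: M = m − 5 log₁₀ d + 5 = 10.66 − 5·1.9547 + 5 = 5.887
Star B: p = 6.43 mas = 6.43×10^-3″ → d = 1/p = 155.5 pc
Star B: M = m − 5 log₁₀ d + 5 = 1.82 − 5·2.1918 + 5 = -4.139
ΔM = M_A − M_B = 5.887 − (-4.139) = 10.026; smaller M is more luminous → Star B.
L ratio = 10^(0.4 |ΔM|) = 10^4.010 = 10240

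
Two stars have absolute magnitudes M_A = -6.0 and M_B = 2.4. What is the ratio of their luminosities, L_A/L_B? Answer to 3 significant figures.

ΔM = M_A − M_B = -8.4
L_A/L_B = 10^(−0.4 ΔM) = 10^3.360 = 2291

L_A/L_B ≈ 2290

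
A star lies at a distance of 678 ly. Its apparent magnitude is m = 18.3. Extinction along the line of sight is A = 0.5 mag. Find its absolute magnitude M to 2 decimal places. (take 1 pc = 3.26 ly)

M ≈ 11.21

d = 678 ly / 3.26 = 208.0 pc
5 log₁₀(d/10 pc) = 5 log₁₀(208.0) − 5 = 6.590
M = m − 5 log₁₀(d/10) − A = 18.3 − 6.590 − 0.5 = 11.210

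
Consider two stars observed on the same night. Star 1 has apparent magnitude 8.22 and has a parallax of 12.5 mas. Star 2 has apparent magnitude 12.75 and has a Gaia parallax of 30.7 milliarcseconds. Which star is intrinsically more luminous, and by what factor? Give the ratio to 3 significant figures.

Star 1 is more luminous, by a factor of 391.

Star 1: p = 12.5 mas = 0.0125″ → d = 1/p = 80.00 pc
Star 1: M = m − 5 log₁₀ d + 5 = 8.22 − 5·1.9031 + 5 = 3.705
Star 2: p = 30.7 mas = 0.0307″ → d = 1/p = 32.57 pc
Star 2: M = m − 5 log₁₀ d + 5 = 12.75 − 5·1.5129 + 5 = 10.186
ΔM = M_1 − M_2 = 3.705 − (10.186) = -6.481; smaller M is more luminous → Star 1.
L ratio = 10^(0.4 |ΔM|) = 10^2.592 = 391.3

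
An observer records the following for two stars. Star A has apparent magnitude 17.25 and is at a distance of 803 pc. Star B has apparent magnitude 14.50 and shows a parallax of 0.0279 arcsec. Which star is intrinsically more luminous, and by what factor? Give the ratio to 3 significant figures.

Star A is more luminous, by a factor of 39.9.

Star A: M = m − 5 log₁₀ d + 5 = 17.25 − 5·2.9047 + 5 = 7.726
Star B: d = 1/p = 1/0.0279″ = 35.84 pc
Star B: M = m − 5 log₁₀ d + 5 = 14.50 − 5·1.5544 + 5 = 11.728
ΔM = M_A − M_B = 7.726 − (11.728) = -4.002; smaller M is more luminous → Star A.
L ratio = 10^(0.4 |ΔM|) = 10^1.601 = 39.87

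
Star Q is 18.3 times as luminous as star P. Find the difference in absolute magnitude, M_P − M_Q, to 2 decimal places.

Pogson: ΔM = −2.5 log₁₀(ratio) = −2.5 log₁₀(18.3) = −2.5 × 1.2625 = -3.156
Star Q is brighter so has the smaller magnitude: M_P − M_Q is positive.

M_P − M_Q ≈ 3.16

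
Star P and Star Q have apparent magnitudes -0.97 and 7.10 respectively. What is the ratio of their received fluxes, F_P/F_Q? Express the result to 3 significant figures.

Δm = -0.97 − (7.10) = -8.07
Flux ratio = 10^(−0.4 Δm) = 10^(−0.4 × -8.07) = 10^3.228 = 1690

F_P/F_Q ≈ 1690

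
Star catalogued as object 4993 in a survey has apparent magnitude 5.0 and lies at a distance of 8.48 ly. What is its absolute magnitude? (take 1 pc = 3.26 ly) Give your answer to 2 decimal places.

M ≈ 7.92

d = 8.48 ly / 3.26 = 2.601 pc
5 log₁₀(d/10 pc) = 5 log₁₀(2.601) − 5 = -2.924
M = m − 5 log₁₀(d/10) = 5.0 + 2.924 = 7.924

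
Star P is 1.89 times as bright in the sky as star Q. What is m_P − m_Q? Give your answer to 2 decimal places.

m_P − m_Q ≈ -0.69

Pogson: Δm = −2.5 log₁₀(ratio) = −2.5 log₁₀(1.89) = −2.5 × 0.2765 = -0.691
Star P is brighter, so it has the smaller magnitude: the difference is negative.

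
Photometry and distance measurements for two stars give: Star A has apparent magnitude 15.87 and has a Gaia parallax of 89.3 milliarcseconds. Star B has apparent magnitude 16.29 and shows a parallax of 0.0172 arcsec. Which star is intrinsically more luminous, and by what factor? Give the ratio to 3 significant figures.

Star A: p = 89.3 mas = 0.0893″ → d = 1/p = 11.20 pc
Star A: M = m − 5 log₁₀ d + 5 = 15.87 − 5·1.0491 + 5 = 15.624
Star B: d = 1/p = 1/0.0172″ = 58.14 pc
Star B: M = m − 5 log₁₀ d + 5 = 16.29 − 5·1.7645 + 5 = 12.468
ΔM = M_A − M_B = 15.624 − (12.468) = 3.157; smaller M is more luminous → Star B.
L ratio = 10^(0.4 |ΔM|) = 10^1.263 = 18.31

Star B is more luminous, by a factor of 18.3.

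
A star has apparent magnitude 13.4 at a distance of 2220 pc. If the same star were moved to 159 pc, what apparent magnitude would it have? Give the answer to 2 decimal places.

m ≈ 7.68

Flux ∝ 1/d², so Δm = 5 log₁₀(d₂/d₁) = 5 log₁₀(159/2220) = -5.725
m₂ = m₁ + Δm = 13.4 + (-5.725) = 7.675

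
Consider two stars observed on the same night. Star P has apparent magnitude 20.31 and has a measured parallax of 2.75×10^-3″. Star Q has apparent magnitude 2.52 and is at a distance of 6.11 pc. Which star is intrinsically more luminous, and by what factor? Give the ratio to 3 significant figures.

Star P: d = 1/p = 1/2.75×10^-3″ = 363.6 pc
Star P: M = m − 5 log₁₀ d + 5 = 20.31 − 5·2.5607 + 5 = 12.507
Star Q: M = m − 5 log₁₀ d + 5 = 2.52 − 5·0.7860 + 5 = 3.590
ΔM = M_P − M_Q = 12.507 − (3.590) = 8.917; smaller M is more luminous → Star Q.
L ratio = 10^(0.4 |ΔM|) = 10^3.567 = 3688

Star Q is more luminous, by a factor of 3690.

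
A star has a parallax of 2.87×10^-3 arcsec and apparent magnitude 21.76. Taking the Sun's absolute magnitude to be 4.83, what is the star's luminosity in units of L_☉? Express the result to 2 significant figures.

L/L_☉ ≈ 2.1×10^-4

d = 1/p = 1/2.87×10^-3″ = 348.4 pc
M = m − 5 log₁₀ d + 5 = 21.76 − 5·2.5421 + 5 = 14.049
M − M_☉ = 14.049 − 4.83 = 9.219
L/L_☉ = 10^(−0.4 × 9.219) = 2.052×10^-4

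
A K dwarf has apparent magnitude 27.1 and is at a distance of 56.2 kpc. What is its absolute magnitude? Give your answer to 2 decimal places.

d = 56.2 kpc = 56200 pc
5 log₁₀(d/10 pc) = 5 log₁₀(56200) − 5 = 18.749
M = m − 5 log₁₀(d/10) = 27.1 − 18.749 = 8.351

M ≈ 8.35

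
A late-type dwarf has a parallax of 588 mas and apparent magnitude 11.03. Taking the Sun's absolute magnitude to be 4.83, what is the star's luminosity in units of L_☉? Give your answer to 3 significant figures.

d = 1/p = 1000/588 mas = 1.701 pc
M = m − 5 log₁₀ d + 5 = 11.03 − 5·0.2306 + 5 = 14.877
M − M_☉ = 14.877 − 4.83 = 10.047
L/L_☉ = 10^(−0.4 × 10.047) = 9.577×10^-5

L/L_☉ ≈ 9.58×10^-5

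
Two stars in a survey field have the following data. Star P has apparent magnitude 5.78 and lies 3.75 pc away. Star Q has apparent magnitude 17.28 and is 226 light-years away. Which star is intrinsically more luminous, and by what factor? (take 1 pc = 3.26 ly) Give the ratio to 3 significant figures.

Star P: M = m − 5 log₁₀ d + 5 = 5.78 − 5·0.5740 + 5 = 7.910
Star Q: d = 226 ly / 3.26 = 69.33 pc
Star Q: M = m − 5 log₁₀ d + 5 = 17.28 − 5·1.8409 + 5 = 13.076
ΔM = M_P − M_Q = 7.910 − (13.076) = -5.166; smaller M is more luminous → Star P.
L ratio = 10^(0.4 |ΔM|) = 10^2.066 = 116.5

Star P is more luminous, by a factor of 116.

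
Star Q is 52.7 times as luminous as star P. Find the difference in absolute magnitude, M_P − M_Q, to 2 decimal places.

M_P − M_Q ≈ 4.30

Pogson: ΔM = −2.5 log₁₀(ratio) = −2.5 log₁₀(52.7) = −2.5 × 1.7218 = -4.305
Star Q is brighter so has the smaller magnitude: M_P − M_Q is positive.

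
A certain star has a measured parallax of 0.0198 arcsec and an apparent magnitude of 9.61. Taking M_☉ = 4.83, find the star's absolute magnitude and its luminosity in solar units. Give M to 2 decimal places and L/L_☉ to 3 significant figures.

M ≈ 6.09; L/L_☉ ≈ 0.312

d = 1/p = 1/0.0198″ = 50.51 pc
M = m − 5 log₁₀ d + 5 = 9.61 − 5·1.7033 + 5 = 6.093
M − M_☉ = 6.093 − 4.83 = 1.263
L/L_☉ = 10^(−0.4 × 1.263) = 0.3124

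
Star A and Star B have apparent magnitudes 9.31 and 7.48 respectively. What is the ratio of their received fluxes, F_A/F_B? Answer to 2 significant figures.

F_A/F_B ≈ 0.19

Δm = 9.31 − (7.48) = 1.83
Flux ratio = 10^(−0.4 Δm) = 10^(−0.4 × 1.83) = 10^-0.732 = 0.1854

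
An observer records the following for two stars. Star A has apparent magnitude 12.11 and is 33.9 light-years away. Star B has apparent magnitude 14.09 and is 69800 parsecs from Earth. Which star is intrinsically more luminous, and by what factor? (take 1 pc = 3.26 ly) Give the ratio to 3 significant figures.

Star B is more luminous, by a factor of 7.27×10^6.

Star A: d = 33.9 ly / 3.26 = 10.40 pc
Star A: M = m − 5 log₁₀ d + 5 = 12.11 − 5·1.0170 + 5 = 12.025
Star B: M = m − 5 log₁₀ d + 5 = 14.09 − 5·4.8439 + 5 = -5.129
ΔM = M_A − M_B = 12.025 − (-5.129) = 17.154; smaller M is more luminous → Star B.
L ratio = 10^(0.4 |ΔM|) = 10^6.862 = 7.274×10^6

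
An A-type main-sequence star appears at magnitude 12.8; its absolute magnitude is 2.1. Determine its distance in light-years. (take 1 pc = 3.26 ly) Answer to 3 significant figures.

d ≈ 4500 ly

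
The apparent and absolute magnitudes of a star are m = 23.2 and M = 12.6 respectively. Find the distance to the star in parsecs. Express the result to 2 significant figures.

d ≈ 1300 pc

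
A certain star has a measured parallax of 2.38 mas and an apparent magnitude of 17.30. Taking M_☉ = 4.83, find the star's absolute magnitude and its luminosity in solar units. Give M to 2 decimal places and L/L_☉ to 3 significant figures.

M ≈ 9.18; L/L_☉ ≈ 0.0181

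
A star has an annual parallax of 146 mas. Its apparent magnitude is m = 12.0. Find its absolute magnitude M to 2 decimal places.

M ≈ 12.82

p = 146 mas = 0.146″ → d = 1/p = 6.849 pc
5 log₁₀(d/10 pc) = 5 log₁₀(6.849) − 5 = -0.822
M = m − 5 log₁₀(d/10) = 12.0 + 0.822 = 12.822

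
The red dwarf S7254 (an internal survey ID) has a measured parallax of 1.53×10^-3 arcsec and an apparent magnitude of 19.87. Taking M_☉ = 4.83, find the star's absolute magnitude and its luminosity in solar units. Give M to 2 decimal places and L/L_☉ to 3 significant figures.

M ≈ 10.79; L/L_☉ ≈ 4.12×10^-3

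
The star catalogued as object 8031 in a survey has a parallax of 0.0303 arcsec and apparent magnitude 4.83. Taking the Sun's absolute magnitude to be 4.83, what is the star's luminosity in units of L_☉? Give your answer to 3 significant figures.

d = 1/p = 1/0.0303″ = 33.00 pc
M = m − 5 log₁₀ d + 5 = 4.83 − 5·1.5186 + 5 = 2.237
M − M_☉ = 2.237 − 4.83 = -2.593
L/L_☉ = 10^(−0.4 × -2.593) = 10.89

L/L_☉ ≈ 10.9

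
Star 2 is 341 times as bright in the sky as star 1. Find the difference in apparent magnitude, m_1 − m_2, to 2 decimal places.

m_1 − m_2 ≈ 6.33

Pogson: Δm = −2.5 log₁₀(ratio) = −2.5 log₁₀(341) = −2.5 × 2.5328 = -6.332
Star 2 is brighter so has the smaller magnitude: m_1 − m_2 is positive.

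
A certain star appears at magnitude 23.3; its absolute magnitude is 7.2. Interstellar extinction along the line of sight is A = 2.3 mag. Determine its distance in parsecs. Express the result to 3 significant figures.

d ≈ 5750 pc

m − M = 5 log₁₀(d/10 pc) + A  ⇒  23.3 − (7.2) − 2.3 = 5 log₁₀(d/10)
13.800 = 5 log₁₀(d/10)
log₁₀ d = (m − M − A)/5 + 1 = 3.7600
d = 10^3.7600 = 5754 pc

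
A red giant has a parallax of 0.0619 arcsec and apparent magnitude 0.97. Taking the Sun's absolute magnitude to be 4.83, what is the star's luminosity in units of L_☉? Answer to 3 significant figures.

d = 1/p = 1/0.0619″ = 16.16 pc
M = m − 5 log₁₀ d + 5 = 0.97 − 5·1.2083 + 5 = -0.072
M − M_☉ = -0.072 − 4.83 = -4.902
L/L_☉ = 10^(−0.4 × -4.902) = 91.33

L/L_☉ ≈ 91.3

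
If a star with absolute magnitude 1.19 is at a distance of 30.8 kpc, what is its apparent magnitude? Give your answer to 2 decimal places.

d = 30.8 kpc = 30800 pc
m = M + 5 log₁₀ d − 5 = 1.19 + 5·4.4886 − 5 = 18.633

m ≈ 18.63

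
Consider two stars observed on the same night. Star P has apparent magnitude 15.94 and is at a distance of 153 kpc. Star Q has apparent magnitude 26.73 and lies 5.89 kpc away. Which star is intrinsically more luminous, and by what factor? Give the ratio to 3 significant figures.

Star P: d = 153 kpc = 153000 pc
Star P: M = m − 5 log₁₀ d + 5 = 15.94 − 5·5.1847 + 5 = -4.983
Star Q: d = 5.89 kpc = 5890 pc
Star Q: M = m − 5 log₁₀ d + 5 = 26.73 − 5·3.7701 + 5 = 12.879
ΔM = M_P − M_Q = -4.983 − (12.879) = -17.863; smaller M is more luminous → Star P.
L ratio = 10^(0.4 |ΔM|) = 10^7.145 = 1.397×10^7

Star P is more luminous, by a factor of 1.40×10^7.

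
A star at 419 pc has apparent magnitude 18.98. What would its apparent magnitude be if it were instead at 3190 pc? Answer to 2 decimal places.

m ≈ 23.39

Flux ∝ 1/d², so Δm = 5 log₁₀(d₂/d₁) = 5 log₁₀(3190/419) = 4.408
m₂ = m₁ + Δm = 18.98 + (4.408) = 23.388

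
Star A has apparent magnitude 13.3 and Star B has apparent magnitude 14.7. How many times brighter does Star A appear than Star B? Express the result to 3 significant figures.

Δm = 13.3 − (14.7) = -1.4
Flux ratio = 10^(−0.4 Δm) = 10^(−0.4 × -1.4) = 10^0.560 = 3.631

3.63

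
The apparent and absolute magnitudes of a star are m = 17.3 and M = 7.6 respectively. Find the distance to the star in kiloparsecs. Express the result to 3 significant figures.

d ≈ 0.871 kpc

μ = m − M = 9.700
m − M = 5 log₁₀ d − 5
log₁₀ d = (m − M)/5 + 1 = 2.9400
d = 10^2.9400 = 871.0 pc
= 0.8710 kpc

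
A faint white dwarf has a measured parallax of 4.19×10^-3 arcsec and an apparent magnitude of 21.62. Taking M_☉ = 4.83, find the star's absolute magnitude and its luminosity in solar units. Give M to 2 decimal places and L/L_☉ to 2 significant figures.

d = 1/p = 1/4.19×10^-3″ = 238.7 pc
M = m − 5 log₁₀ d + 5 = 21.62 − 5·2.3778 + 5 = 14.731
M − M_☉ = 14.731 − 4.83 = 9.901
L/L_☉ = 10^(−0.4 × 9.901) = 1.095×10^-4

M ≈ 14.73; L/L_☉ ≈ 1.1×10^-4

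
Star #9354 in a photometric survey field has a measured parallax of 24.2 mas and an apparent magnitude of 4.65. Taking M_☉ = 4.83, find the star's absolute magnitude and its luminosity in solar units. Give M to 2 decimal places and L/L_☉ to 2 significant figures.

M ≈ 1.57; L/L_☉ ≈ 20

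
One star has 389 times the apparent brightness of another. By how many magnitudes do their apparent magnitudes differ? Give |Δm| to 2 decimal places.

Pogson: Δm = −2.5 log₁₀(ratio) = −2.5 log₁₀(389) = −2.5 × 2.5899 = -6.475

|Δm| ≈ 6.47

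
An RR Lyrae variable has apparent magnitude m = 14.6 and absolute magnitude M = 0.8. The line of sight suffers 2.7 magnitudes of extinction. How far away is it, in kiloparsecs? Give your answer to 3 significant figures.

m − M = 5 log₁₀(d/10 pc) + A  ⇒  14.6 − (0.8) − 2.7 = 5 log₁₀(d/10)
11.100 = 5 log₁₀(d/10)
log₁₀ d = (m − M − A)/5 + 1 = 3.2200
d = 10^3.2200 = 1660 pc
= 1.660 kpc

d ≈ 1.66 kpc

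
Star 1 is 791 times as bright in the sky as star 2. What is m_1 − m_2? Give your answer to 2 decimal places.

Pogson: Δm = −2.5 log₁₀(ratio) = −2.5 log₁₀(791) = −2.5 × 2.8982 = -7.245
Star 1 is brighter, so it has the smaller magnitude: the difference is negative.

m_1 − m_2 ≈ -7.25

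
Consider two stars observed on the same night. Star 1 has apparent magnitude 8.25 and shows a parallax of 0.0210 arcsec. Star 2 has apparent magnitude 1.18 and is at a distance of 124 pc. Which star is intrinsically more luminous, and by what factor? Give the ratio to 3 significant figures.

Star 2 is more luminous, by a factor of 4560.

Star 1: d = 1/p = 1/0.0210″ = 47.62 pc
Star 1: M = m − 5 log₁₀ d + 5 = 8.25 − 5·1.6778 + 5 = 4.861
Star 2: M = m − 5 log₁₀ d + 5 = 1.18 − 5·2.0934 + 5 = -4.287
ΔM = M_1 − M_2 = 4.861 − (-4.287) = 9.148; smaller M is more luminous → Star 2.
L ratio = 10^(0.4 |ΔM|) = 10^3.659 = 4563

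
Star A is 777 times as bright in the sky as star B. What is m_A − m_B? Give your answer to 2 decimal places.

Pogson: Δm = −2.5 log₁₀(ratio) = −2.5 log₁₀(777) = −2.5 × 2.8904 = -7.226
Star A is brighter, so it has the smaller magnitude: the difference is negative.

m_A − m_B ≈ -7.23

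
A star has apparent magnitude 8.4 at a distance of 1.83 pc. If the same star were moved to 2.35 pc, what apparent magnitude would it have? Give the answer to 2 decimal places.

m ≈ 8.94

Flux ∝ 1/d², so Δm = 5 log₁₀(d₂/d₁) = 5 log₁₀(2.35/1.83) = 0.543
m₂ = m₁ + Δm = 8.4 + (0.543) = 8.943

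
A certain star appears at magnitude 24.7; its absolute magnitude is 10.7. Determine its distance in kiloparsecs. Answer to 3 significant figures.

μ = m − M = 14.000
m − M = 5 log₁₀ d − 5
log₁₀ d = (m − M)/5 + 1 = 3.8000
d = 10^3.8000 = 6310 pc
= 6.310 kpc

d ≈ 6.31 kpc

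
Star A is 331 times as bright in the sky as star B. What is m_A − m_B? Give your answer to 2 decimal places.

Pogson: Δm = −2.5 log₁₀(ratio) = −2.5 log₁₀(331) = −2.5 × 2.5198 = -6.300
Star A is brighter, so it has the smaller magnitude: the difference is negative.

m_A − m_B ≈ -6.30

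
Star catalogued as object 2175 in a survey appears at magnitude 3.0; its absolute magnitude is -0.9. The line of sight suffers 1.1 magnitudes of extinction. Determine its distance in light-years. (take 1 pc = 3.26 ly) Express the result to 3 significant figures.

d ≈ 118 ly

m − M = 5 log₁₀(d/10 pc) + A  ⇒  3.0 − (-0.9) − 1.1 = 5 log₁₀(d/10)
2.800 = 5 log₁₀(d/10)
log₁₀ d = (m − M − A)/5 + 1 = 1.5600
d = 10^1.5600 = 36.31 pc
= 118.4 ly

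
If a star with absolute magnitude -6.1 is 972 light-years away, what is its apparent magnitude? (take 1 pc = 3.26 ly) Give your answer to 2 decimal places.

m ≈ 1.27

d = 972 ly / 3.26 = 298.2 pc
m = M + 5 log₁₀ d − 5 = -6.1 + 5·2.4744 − 5 = 1.272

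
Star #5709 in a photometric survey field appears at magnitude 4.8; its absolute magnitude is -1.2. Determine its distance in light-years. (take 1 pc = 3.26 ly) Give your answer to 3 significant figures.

μ = m − M = 6.000
m − M = 5 log₁₀ d − 5
log₁₀ d = (m − M)/5 + 1 = 2.2000
d = 10^2.2000 = 158.5 pc
= 516.7 ly

d ≈ 517 ly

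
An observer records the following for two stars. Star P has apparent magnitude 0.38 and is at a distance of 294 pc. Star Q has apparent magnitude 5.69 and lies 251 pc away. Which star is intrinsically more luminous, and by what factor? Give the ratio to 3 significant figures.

Star P is more luminous, by a factor of 183.

Star P: M = m − 5 log₁₀ d + 5 = 0.38 − 5·2.4683 + 5 = -6.962
Star Q: M = m − 5 log₁₀ d + 5 = 5.69 − 5·2.3997 + 5 = -1.308
ΔM = M_P − M_Q = -6.962 − (-1.308) = -5.653; smaller M is more luminous → Star P.
L ratio = 10^(0.4 |ΔM|) = 10^2.261 = 182.5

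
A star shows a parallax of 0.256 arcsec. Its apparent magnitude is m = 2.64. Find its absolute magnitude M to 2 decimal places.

M ≈ 4.68

d = 1/p = 1/0.256″ = 3.906 pc
5 log₁₀(d/10 pc) = 5 log₁₀(3.906) − 5 = -2.041
M = m − 5 log₁₀(d/10) = 2.64 + 2.041 = 4.681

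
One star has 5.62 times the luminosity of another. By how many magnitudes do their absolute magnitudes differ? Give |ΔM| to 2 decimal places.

Pogson: ΔM = −2.5 log₁₀(ratio) = −2.5 log₁₀(5.62) = −2.5 × 0.7497 = -1.874

|ΔM| ≈ 1.87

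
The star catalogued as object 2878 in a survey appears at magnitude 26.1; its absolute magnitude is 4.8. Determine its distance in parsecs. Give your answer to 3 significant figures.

d ≈ 182000 pc

μ = m − M = 21.300
m − M = 5 log₁₀ d − 5
log₁₀ d = (m − M)/5 + 1 = 5.2600
d = 10^5.2600 = 182000 pc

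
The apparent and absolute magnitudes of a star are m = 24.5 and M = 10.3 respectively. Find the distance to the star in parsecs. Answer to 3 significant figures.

Distance modulus: m − M = 24.5 − (10.3) = 14.200
m − M = 5 log₁₀ d − 5
log₁₀ d = (m − M)/5 + 1 = 3.8400
d = 10^3.8400 = 6918 pc

d ≈ 6920 pc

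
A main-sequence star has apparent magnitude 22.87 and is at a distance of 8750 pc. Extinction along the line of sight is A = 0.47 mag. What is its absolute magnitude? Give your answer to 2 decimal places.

M ≈ 7.69

5 log₁₀(d/10 pc) = 5 log₁₀(8750) − 5 = 14.710
M = m − 5 log₁₀(d/10) − A = 22.87 − 14.710 − 0.47 = 7.690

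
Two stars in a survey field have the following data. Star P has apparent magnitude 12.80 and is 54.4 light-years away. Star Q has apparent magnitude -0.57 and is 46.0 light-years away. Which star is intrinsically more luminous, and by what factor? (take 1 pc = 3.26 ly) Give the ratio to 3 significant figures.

Star Q is more luminous, by a factor of 159000.

Star P: d = 54.4 ly / 3.26 = 16.69 pc
Star P: M = m − 5 log₁₀ d + 5 = 12.80 − 5·1.2224 + 5 = 11.688
Star Q: d = 46.0 ly / 3.26 = 14.11 pc
Star Q: M = m − 5 log₁₀ d + 5 = -0.57 − 5·1.1495 + 5 = -1.318
ΔM = M_P − M_Q = 11.688 − (-1.318) = 13.006; smaller M is more luminous → Star Q.
L ratio = 10^(0.4 |ΔM|) = 10^5.202 = 159300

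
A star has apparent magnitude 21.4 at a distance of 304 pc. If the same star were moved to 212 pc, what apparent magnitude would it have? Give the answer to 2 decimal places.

m ≈ 20.62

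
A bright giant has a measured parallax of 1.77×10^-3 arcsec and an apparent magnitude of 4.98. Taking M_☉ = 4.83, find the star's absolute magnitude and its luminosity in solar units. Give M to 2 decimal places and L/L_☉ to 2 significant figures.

d = 1/p = 1/1.77×10^-3″ = 565.0 pc
M = m − 5 log₁₀ d + 5 = 4.98 − 5·2.7520 + 5 = -3.780
M − M_☉ = -3.780 − 4.83 = -8.610
L/L_☉ = 10^(−0.4 × -8.610) = 2780

M ≈ -3.78; L/L_☉ ≈ 2800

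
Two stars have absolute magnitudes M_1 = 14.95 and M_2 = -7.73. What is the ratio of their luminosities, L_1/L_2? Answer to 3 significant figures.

L_1/L_2 ≈ 8.47×10^-10

ΔM = M_1 − M_2 = 22.68
L_1/L_2 = 10^(−0.4 ΔM) = 10^-9.072 = 8.472×10^-10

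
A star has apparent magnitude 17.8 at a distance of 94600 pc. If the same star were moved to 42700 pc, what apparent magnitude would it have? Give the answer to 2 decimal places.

m ≈ 16.07

Flux ∝ 1/d², so Δm = 5 log₁₀(d₂/d₁) = 5 log₁₀(42700/94600) = -1.727
m₂ = m₁ + Δm = 17.8 + (-1.727) = 16.073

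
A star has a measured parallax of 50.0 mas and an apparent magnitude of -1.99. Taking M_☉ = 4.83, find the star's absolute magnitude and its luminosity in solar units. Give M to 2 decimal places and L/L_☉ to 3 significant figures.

M ≈ -3.50; L/L_☉ ≈ 2140

d = 1/p = 1000/50.0 mas = 20.00 pc
M = m − 5 log₁₀ d + 5 = -1.99 − 5·1.3010 + 5 = -3.495
M − M_☉ = -3.495 − 4.83 = -8.325
L/L_☉ = 10^(−0.4 × -8.325) = 2138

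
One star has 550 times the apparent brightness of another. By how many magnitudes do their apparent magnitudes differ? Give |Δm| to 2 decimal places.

|Δm| ≈ 6.85

Pogson: Δm = −2.5 log₁₀(ratio) = −2.5 log₁₀(550) = −2.5 × 2.7404 = -6.851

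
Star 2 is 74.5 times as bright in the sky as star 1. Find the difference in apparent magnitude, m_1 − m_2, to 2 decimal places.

m_1 − m_2 ≈ 4.68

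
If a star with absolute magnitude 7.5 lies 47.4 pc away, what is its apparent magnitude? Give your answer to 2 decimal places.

m = M + 5 log₁₀ d − 5 = 7.5 + 5·1.6758 − 5 = 10.879

m ≈ 10.88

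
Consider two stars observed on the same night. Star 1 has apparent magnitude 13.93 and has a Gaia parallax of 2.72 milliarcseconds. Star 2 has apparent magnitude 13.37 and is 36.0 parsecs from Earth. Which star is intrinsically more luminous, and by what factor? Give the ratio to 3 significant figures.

Star 1 is more luminous, by a factor of 62.3.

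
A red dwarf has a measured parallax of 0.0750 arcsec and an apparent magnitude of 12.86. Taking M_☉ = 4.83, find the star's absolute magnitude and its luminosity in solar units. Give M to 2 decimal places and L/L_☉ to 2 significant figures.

M ≈ 12.24; L/L_☉ ≈ 1.1×10^-3

d = 1/p = 1/0.0750″ = 13.33 pc
M = m − 5 log₁₀ d + 5 = 12.86 − 5·1.1249 + 5 = 12.235
M − M_☉ = 12.235 − 4.83 = 7.405
L/L_☉ = 10^(−0.4 × 7.405) = 1.091×10^-3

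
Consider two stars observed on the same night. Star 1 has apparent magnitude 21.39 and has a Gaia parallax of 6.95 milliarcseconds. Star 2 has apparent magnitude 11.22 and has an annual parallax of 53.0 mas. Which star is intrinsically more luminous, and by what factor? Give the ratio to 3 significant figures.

Star 2 is more luminous, by a factor of 201.

Star 1: p = 6.95 mas = 6.95×10^-3″ → d = 1/p = 143.9 pc
Star 1: M = m − 5 log₁₀ d + 5 = 21.39 − 5·2.1580 + 5 = 15.600
Star 2: p = 53.0 mas = 0.0530″ → d = 1/p = 18.87 pc
Star 2: M = m − 5 log₁₀ d + 5 = 11.22 − 5·1.2757 + 5 = 9.841
ΔM = M_1 − M_2 = 15.600 − (9.841) = 5.759; smaller M is more luminous → Star 2.
L ratio = 10^(0.4 |ΔM|) = 10^2.303 = 201.1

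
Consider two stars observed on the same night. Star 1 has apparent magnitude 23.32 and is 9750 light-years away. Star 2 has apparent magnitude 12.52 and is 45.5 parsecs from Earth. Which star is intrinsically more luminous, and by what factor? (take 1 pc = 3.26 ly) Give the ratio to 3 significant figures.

Star 2 is more luminous, by a factor of 4.84.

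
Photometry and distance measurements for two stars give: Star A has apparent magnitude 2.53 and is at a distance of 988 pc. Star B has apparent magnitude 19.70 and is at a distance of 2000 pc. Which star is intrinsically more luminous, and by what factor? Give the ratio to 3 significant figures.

Star A is more luminous, by a factor of 1.80×10^6.

Star A: M = m − 5 log₁₀ d + 5 = 2.53 − 5·2.9948 + 5 = -7.444
Star B: M = m − 5 log₁₀ d + 5 = 19.70 − 5·3.3010 + 5 = 8.195
ΔM = M_A − M_B = -7.444 − (8.195) = -15.639; smaller M is more luminous → Star A.
L ratio = 10^(0.4 |ΔM|) = 10^6.255 = 1.801×10^6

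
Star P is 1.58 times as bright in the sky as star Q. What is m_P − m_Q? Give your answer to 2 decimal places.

m_P − m_Q ≈ -0.50

Pogson: Δm = −2.5 log₁₀(ratio) = −2.5 log₁₀(1.58) = −2.5 × 0.1987 = -0.497
Star P is brighter, so it has the smaller magnitude: the difference is negative.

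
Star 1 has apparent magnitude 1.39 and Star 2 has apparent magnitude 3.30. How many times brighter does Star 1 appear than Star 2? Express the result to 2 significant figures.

5.8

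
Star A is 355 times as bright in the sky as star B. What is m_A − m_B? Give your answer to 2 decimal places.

m_A − m_B ≈ -6.38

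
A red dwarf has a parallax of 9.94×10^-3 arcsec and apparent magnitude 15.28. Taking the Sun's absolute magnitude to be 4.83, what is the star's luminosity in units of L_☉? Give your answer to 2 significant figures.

L/L_☉ ≈ 6.7×10^-3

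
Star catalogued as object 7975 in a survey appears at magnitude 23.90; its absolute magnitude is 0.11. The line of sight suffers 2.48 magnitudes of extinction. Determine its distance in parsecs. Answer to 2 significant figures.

d ≈ 180000 pc

m − M = 5 log₁₀(d/10 pc) + A  ⇒  23.90 − (0.11) − 2.48 = 5 log₁₀(d/10)
21.310 = 5 log₁₀(d/10)
log₁₀ d = (m − M − A)/5 + 1 = 5.2620
d = 10^5.2620 = 182800 pc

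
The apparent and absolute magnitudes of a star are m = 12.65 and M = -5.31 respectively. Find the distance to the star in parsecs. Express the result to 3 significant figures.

Distance modulus: m − M = 12.65 − (-5.31) = 17.960
m − M = 5 log₁₀ d − 5
log₁₀ d = (m − M)/5 + 1 = 4.5920
d = 10^4.5920 = 39080 pc

d ≈ 39100 pc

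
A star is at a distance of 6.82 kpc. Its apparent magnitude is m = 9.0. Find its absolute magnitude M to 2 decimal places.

M ≈ -5.17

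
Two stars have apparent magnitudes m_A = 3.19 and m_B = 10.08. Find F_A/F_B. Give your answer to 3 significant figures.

Magnitude difference = -6.89
Flux ratio = 10^(−0.4 Δm) = 10^(−0.4 × -6.89) = 10^2.756 = 570.2

F_A/F_B ≈ 570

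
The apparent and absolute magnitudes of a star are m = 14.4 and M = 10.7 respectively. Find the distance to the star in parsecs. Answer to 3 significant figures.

d ≈ 55.0 pc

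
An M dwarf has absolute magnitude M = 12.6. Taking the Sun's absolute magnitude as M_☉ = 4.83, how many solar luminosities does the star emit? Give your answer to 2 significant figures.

M − M_☉ = 12.6 − 4.83 = 7.770
L/L_☉ = 10^(−0.4 (M − M_☉)) = 10^-3.108 = 7.798×10^-4

L/L_☉ ≈ 7.8×10^-4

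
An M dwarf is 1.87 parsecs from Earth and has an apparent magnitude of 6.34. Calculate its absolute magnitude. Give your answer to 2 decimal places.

M ≈ 9.98

5 log₁₀(d/10 pc) = 5 log₁₀(1.870) − 5 = -3.641
M = m − 5 log₁₀(d/10) = 6.34 + 3.641 = 9.981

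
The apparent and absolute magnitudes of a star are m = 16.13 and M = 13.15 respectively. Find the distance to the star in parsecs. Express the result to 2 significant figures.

d ≈ 39 pc

Distance modulus: m − M = 16.13 − (13.15) = 2.980
m − M = 5 log₁₀ d − 5
log₁₀ d = (m − M)/5 + 1 = 1.5960
d = 10^1.5960 = 39.45 pc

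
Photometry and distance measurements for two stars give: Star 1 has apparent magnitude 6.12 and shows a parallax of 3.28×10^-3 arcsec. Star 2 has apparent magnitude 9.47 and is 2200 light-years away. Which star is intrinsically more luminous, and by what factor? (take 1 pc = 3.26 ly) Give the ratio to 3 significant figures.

Star 1 is more luminous, by a factor of 4.47.

Star 1: d = 1/p = 1/3.28×10^-3″ = 304.9 pc
Star 1: M = m − 5 log₁₀ d + 5 = 6.12 − 5·2.4841 + 5 = -1.301
Star 2: d = 2200 ly / 3.26 = 674.8 pc
Star 2: M = m − 5 log₁₀ d + 5 = 9.47 − 5·2.8292 + 5 = 0.324
ΔM = M_1 − M_2 = -1.301 − (0.324) = -1.625; smaller M is more luminous → Star 1.
L ratio = 10^(0.4 |ΔM|) = 10^0.650 = 4.465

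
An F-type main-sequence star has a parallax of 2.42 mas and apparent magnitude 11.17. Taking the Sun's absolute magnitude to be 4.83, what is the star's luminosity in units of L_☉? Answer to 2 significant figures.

L/L_☉ ≈ 5.0

d = 1/p = 1000/2.42 mas = 413.2 pc
M = m − 5 log₁₀ d + 5 = 11.17 − 5·2.6162 + 5 = 3.089
M − M_☉ = 3.089 − 4.83 = -1.741
L/L_☉ = 10^(−0.4 × -1.741) = 4.970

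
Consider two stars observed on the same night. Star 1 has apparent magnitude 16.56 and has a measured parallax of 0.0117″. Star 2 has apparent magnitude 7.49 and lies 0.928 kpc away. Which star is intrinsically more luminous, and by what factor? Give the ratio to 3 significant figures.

Star 2 is more luminous, by a factor of 501000.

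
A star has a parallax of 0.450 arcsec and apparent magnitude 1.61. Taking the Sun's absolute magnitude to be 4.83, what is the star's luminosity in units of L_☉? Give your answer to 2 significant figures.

L/L_☉ ≈ 0.96

d = 1/p = 1/0.450″ = 2.222 pc
M = m − 5 log₁₀ d + 5 = 1.61 − 5·0.3468 + 5 = 4.876
M − M_☉ = 4.876 − 4.83 = 0.046
L/L_☉ = 10^(−0.4 × 0.046) = 0.9585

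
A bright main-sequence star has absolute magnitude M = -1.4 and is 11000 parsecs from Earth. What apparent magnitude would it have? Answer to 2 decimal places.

m = M + 5 log₁₀ d − 5 = -1.4 + 5·4.0414 − 5 = 13.807

m ≈ 13.81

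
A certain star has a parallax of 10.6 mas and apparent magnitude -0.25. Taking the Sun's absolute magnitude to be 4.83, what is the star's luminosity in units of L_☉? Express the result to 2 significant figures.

L/L_☉ ≈ 9600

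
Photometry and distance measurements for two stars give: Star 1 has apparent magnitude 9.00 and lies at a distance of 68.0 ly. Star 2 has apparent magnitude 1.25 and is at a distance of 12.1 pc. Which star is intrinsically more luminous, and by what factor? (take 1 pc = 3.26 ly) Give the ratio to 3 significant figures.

Star 2 is more luminous, by a factor of 424.

Star 1: d = 68.0 ly / 3.26 = 20.86 pc
Star 1: M = m − 5 log₁₀ d + 5 = 9.00 − 5·1.3193 + 5 = 7.404
Star 2: M = m − 5 log₁₀ d + 5 = 1.25 − 5·1.0828 + 5 = 0.836
ΔM = M_1 − M_2 = 7.404 − (0.836) = 6.567; smaller M is more luminous → Star 2.
L ratio = 10^(0.4 |ΔM|) = 10^2.627 = 423.6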